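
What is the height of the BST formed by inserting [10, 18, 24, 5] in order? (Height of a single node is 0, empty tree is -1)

Insertion order: [10, 18, 24, 5]
Tree (level-order array): [10, 5, 18, None, None, None, 24]
Compute height bottom-up (empty subtree = -1):
  height(5) = 1 + max(-1, -1) = 0
  height(24) = 1 + max(-1, -1) = 0
  height(18) = 1 + max(-1, 0) = 1
  height(10) = 1 + max(0, 1) = 2
Height = 2


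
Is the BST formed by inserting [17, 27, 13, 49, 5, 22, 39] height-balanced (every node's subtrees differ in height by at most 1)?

Tree (level-order array): [17, 13, 27, 5, None, 22, 49, None, None, None, None, 39]
Definition: a tree is height-balanced if, at every node, |h(left) - h(right)| <= 1 (empty subtree has height -1).
Bottom-up per-node check:
  node 5: h_left=-1, h_right=-1, diff=0 [OK], height=0
  node 13: h_left=0, h_right=-1, diff=1 [OK], height=1
  node 22: h_left=-1, h_right=-1, diff=0 [OK], height=0
  node 39: h_left=-1, h_right=-1, diff=0 [OK], height=0
  node 49: h_left=0, h_right=-1, diff=1 [OK], height=1
  node 27: h_left=0, h_right=1, diff=1 [OK], height=2
  node 17: h_left=1, h_right=2, diff=1 [OK], height=3
All nodes satisfy the balance condition.
Result: Balanced


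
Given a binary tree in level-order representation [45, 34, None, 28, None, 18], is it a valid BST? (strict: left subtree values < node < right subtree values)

Level-order array: [45, 34, None, 28, None, 18]
Validate using subtree bounds (lo, hi): at each node, require lo < value < hi,
then recurse left with hi=value and right with lo=value.
Preorder trace (stopping at first violation):
  at node 45 with bounds (-inf, +inf): OK
  at node 34 with bounds (-inf, 45): OK
  at node 28 with bounds (-inf, 34): OK
  at node 18 with bounds (-inf, 28): OK
No violation found at any node.
Result: Valid BST


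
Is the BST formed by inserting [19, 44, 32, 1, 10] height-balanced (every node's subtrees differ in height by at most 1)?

Tree (level-order array): [19, 1, 44, None, 10, 32]
Definition: a tree is height-balanced if, at every node, |h(left) - h(right)| <= 1 (empty subtree has height -1).
Bottom-up per-node check:
  node 10: h_left=-1, h_right=-1, diff=0 [OK], height=0
  node 1: h_left=-1, h_right=0, diff=1 [OK], height=1
  node 32: h_left=-1, h_right=-1, diff=0 [OK], height=0
  node 44: h_left=0, h_right=-1, diff=1 [OK], height=1
  node 19: h_left=1, h_right=1, diff=0 [OK], height=2
All nodes satisfy the balance condition.
Result: Balanced


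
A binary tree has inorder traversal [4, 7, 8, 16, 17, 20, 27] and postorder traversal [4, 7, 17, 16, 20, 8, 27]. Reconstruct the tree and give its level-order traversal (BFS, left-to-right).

Inorder:   [4, 7, 8, 16, 17, 20, 27]
Postorder: [4, 7, 17, 16, 20, 8, 27]
Algorithm: postorder visits root last, so walk postorder right-to-left;
each value is the root of the current inorder slice — split it at that
value, recurse on the right subtree first, then the left.
Recursive splits:
  root=27; inorder splits into left=[4, 7, 8, 16, 17, 20], right=[]
  root=8; inorder splits into left=[4, 7], right=[16, 17, 20]
  root=20; inorder splits into left=[16, 17], right=[]
  root=16; inorder splits into left=[], right=[17]
  root=17; inorder splits into left=[], right=[]
  root=7; inorder splits into left=[4], right=[]
  root=4; inorder splits into left=[], right=[]
Reconstructed level-order: [27, 8, 7, 20, 4, 16, 17]


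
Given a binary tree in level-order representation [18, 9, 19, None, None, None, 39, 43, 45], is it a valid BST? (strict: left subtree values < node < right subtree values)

Level-order array: [18, 9, 19, None, None, None, 39, 43, 45]
Validate using subtree bounds (lo, hi): at each node, require lo < value < hi,
then recurse left with hi=value and right with lo=value.
Preorder trace (stopping at first violation):
  at node 18 with bounds (-inf, +inf): OK
  at node 9 with bounds (-inf, 18): OK
  at node 19 with bounds (18, +inf): OK
  at node 39 with bounds (19, +inf): OK
  at node 43 with bounds (19, 39): VIOLATION
Node 43 violates its bound: not (19 < 43 < 39).
Result: Not a valid BST


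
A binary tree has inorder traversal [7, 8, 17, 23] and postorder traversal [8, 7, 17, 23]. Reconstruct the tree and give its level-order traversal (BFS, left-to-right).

Inorder:   [7, 8, 17, 23]
Postorder: [8, 7, 17, 23]
Algorithm: postorder visits root last, so walk postorder right-to-left;
each value is the root of the current inorder slice — split it at that
value, recurse on the right subtree first, then the left.
Recursive splits:
  root=23; inorder splits into left=[7, 8, 17], right=[]
  root=17; inorder splits into left=[7, 8], right=[]
  root=7; inorder splits into left=[], right=[8]
  root=8; inorder splits into left=[], right=[]
Reconstructed level-order: [23, 17, 7, 8]


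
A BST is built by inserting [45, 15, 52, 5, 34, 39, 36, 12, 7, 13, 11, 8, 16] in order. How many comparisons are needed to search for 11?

Search path for 11: 45 -> 15 -> 5 -> 12 -> 7 -> 11
Found: True
Comparisons: 6


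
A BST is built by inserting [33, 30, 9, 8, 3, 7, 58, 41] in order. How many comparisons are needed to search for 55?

Search path for 55: 33 -> 58 -> 41
Found: False
Comparisons: 3


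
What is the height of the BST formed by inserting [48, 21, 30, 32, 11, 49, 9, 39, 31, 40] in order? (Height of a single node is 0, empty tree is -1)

Insertion order: [48, 21, 30, 32, 11, 49, 9, 39, 31, 40]
Tree (level-order array): [48, 21, 49, 11, 30, None, None, 9, None, None, 32, None, None, 31, 39, None, None, None, 40]
Compute height bottom-up (empty subtree = -1):
  height(9) = 1 + max(-1, -1) = 0
  height(11) = 1 + max(0, -1) = 1
  height(31) = 1 + max(-1, -1) = 0
  height(40) = 1 + max(-1, -1) = 0
  height(39) = 1 + max(-1, 0) = 1
  height(32) = 1 + max(0, 1) = 2
  height(30) = 1 + max(-1, 2) = 3
  height(21) = 1 + max(1, 3) = 4
  height(49) = 1 + max(-1, -1) = 0
  height(48) = 1 + max(4, 0) = 5
Height = 5


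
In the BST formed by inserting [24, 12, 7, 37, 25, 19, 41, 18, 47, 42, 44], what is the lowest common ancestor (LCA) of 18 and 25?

Tree insertion order: [24, 12, 7, 37, 25, 19, 41, 18, 47, 42, 44]
Tree (level-order array): [24, 12, 37, 7, 19, 25, 41, None, None, 18, None, None, None, None, 47, None, None, 42, None, None, 44]
In a BST, the LCA of p=18, q=25 is the first node v on the
root-to-leaf path with p <= v <= q (go left if both < v, right if both > v).
Walk from root:
  at 24: 18 <= 24 <= 25, this is the LCA
LCA = 24


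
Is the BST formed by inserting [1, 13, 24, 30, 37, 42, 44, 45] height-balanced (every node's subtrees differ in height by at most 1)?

Tree (level-order array): [1, None, 13, None, 24, None, 30, None, 37, None, 42, None, 44, None, 45]
Definition: a tree is height-balanced if, at every node, |h(left) - h(right)| <= 1 (empty subtree has height -1).
Bottom-up per-node check:
  node 45: h_left=-1, h_right=-1, diff=0 [OK], height=0
  node 44: h_left=-1, h_right=0, diff=1 [OK], height=1
  node 42: h_left=-1, h_right=1, diff=2 [FAIL (|-1-1|=2 > 1)], height=2
  node 37: h_left=-1, h_right=2, diff=3 [FAIL (|-1-2|=3 > 1)], height=3
  node 30: h_left=-1, h_right=3, diff=4 [FAIL (|-1-3|=4 > 1)], height=4
  node 24: h_left=-1, h_right=4, diff=5 [FAIL (|-1-4|=5 > 1)], height=5
  node 13: h_left=-1, h_right=5, diff=6 [FAIL (|-1-5|=6 > 1)], height=6
  node 1: h_left=-1, h_right=6, diff=7 [FAIL (|-1-6|=7 > 1)], height=7
Node 42 violates the condition: |-1 - 1| = 2 > 1.
Result: Not balanced


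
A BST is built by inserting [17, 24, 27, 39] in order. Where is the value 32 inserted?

Starting tree (level order): [17, None, 24, None, 27, None, 39]
Insertion path: 17 -> 24 -> 27 -> 39
Result: insert 32 as left child of 39
Final tree (level order): [17, None, 24, None, 27, None, 39, 32]


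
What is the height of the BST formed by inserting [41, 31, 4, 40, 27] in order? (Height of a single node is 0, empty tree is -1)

Insertion order: [41, 31, 4, 40, 27]
Tree (level-order array): [41, 31, None, 4, 40, None, 27]
Compute height bottom-up (empty subtree = -1):
  height(27) = 1 + max(-1, -1) = 0
  height(4) = 1 + max(-1, 0) = 1
  height(40) = 1 + max(-1, -1) = 0
  height(31) = 1 + max(1, 0) = 2
  height(41) = 1 + max(2, -1) = 3
Height = 3


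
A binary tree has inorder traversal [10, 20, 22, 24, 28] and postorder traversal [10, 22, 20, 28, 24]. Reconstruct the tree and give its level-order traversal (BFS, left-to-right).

Inorder:   [10, 20, 22, 24, 28]
Postorder: [10, 22, 20, 28, 24]
Algorithm: postorder visits root last, so walk postorder right-to-left;
each value is the root of the current inorder slice — split it at that
value, recurse on the right subtree first, then the left.
Recursive splits:
  root=24; inorder splits into left=[10, 20, 22], right=[28]
  root=28; inorder splits into left=[], right=[]
  root=20; inorder splits into left=[10], right=[22]
  root=22; inorder splits into left=[], right=[]
  root=10; inorder splits into left=[], right=[]
Reconstructed level-order: [24, 20, 28, 10, 22]


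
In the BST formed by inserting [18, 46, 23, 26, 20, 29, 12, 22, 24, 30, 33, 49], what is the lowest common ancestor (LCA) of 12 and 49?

Tree insertion order: [18, 46, 23, 26, 20, 29, 12, 22, 24, 30, 33, 49]
Tree (level-order array): [18, 12, 46, None, None, 23, 49, 20, 26, None, None, None, 22, 24, 29, None, None, None, None, None, 30, None, 33]
In a BST, the LCA of p=12, q=49 is the first node v on the
root-to-leaf path with p <= v <= q (go left if both < v, right if both > v).
Walk from root:
  at 18: 12 <= 18 <= 49, this is the LCA
LCA = 18


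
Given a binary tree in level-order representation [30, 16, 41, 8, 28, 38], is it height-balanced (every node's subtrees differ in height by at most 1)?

Tree (level-order array): [30, 16, 41, 8, 28, 38]
Definition: a tree is height-balanced if, at every node, |h(left) - h(right)| <= 1 (empty subtree has height -1).
Bottom-up per-node check:
  node 8: h_left=-1, h_right=-1, diff=0 [OK], height=0
  node 28: h_left=-1, h_right=-1, diff=0 [OK], height=0
  node 16: h_left=0, h_right=0, diff=0 [OK], height=1
  node 38: h_left=-1, h_right=-1, diff=0 [OK], height=0
  node 41: h_left=0, h_right=-1, diff=1 [OK], height=1
  node 30: h_left=1, h_right=1, diff=0 [OK], height=2
All nodes satisfy the balance condition.
Result: Balanced


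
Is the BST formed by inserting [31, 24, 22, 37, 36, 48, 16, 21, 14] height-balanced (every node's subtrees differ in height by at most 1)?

Tree (level-order array): [31, 24, 37, 22, None, 36, 48, 16, None, None, None, None, None, 14, 21]
Definition: a tree is height-balanced if, at every node, |h(left) - h(right)| <= 1 (empty subtree has height -1).
Bottom-up per-node check:
  node 14: h_left=-1, h_right=-1, diff=0 [OK], height=0
  node 21: h_left=-1, h_right=-1, diff=0 [OK], height=0
  node 16: h_left=0, h_right=0, diff=0 [OK], height=1
  node 22: h_left=1, h_right=-1, diff=2 [FAIL (|1--1|=2 > 1)], height=2
  node 24: h_left=2, h_right=-1, diff=3 [FAIL (|2--1|=3 > 1)], height=3
  node 36: h_left=-1, h_right=-1, diff=0 [OK], height=0
  node 48: h_left=-1, h_right=-1, diff=0 [OK], height=0
  node 37: h_left=0, h_right=0, diff=0 [OK], height=1
  node 31: h_left=3, h_right=1, diff=2 [FAIL (|3-1|=2 > 1)], height=4
Node 22 violates the condition: |1 - -1| = 2 > 1.
Result: Not balanced


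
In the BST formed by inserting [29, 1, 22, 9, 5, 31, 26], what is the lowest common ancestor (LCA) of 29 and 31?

Tree insertion order: [29, 1, 22, 9, 5, 31, 26]
Tree (level-order array): [29, 1, 31, None, 22, None, None, 9, 26, 5]
In a BST, the LCA of p=29, q=31 is the first node v on the
root-to-leaf path with p <= v <= q (go left if both < v, right if both > v).
Walk from root:
  at 29: 29 <= 29 <= 31, this is the LCA
LCA = 29


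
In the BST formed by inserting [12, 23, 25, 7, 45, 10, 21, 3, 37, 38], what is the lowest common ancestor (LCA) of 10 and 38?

Tree insertion order: [12, 23, 25, 7, 45, 10, 21, 3, 37, 38]
Tree (level-order array): [12, 7, 23, 3, 10, 21, 25, None, None, None, None, None, None, None, 45, 37, None, None, 38]
In a BST, the LCA of p=10, q=38 is the first node v on the
root-to-leaf path with p <= v <= q (go left if both < v, right if both > v).
Walk from root:
  at 12: 10 <= 12 <= 38, this is the LCA
LCA = 12


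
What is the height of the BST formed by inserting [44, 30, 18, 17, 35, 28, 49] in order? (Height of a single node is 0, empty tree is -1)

Insertion order: [44, 30, 18, 17, 35, 28, 49]
Tree (level-order array): [44, 30, 49, 18, 35, None, None, 17, 28]
Compute height bottom-up (empty subtree = -1):
  height(17) = 1 + max(-1, -1) = 0
  height(28) = 1 + max(-1, -1) = 0
  height(18) = 1 + max(0, 0) = 1
  height(35) = 1 + max(-1, -1) = 0
  height(30) = 1 + max(1, 0) = 2
  height(49) = 1 + max(-1, -1) = 0
  height(44) = 1 + max(2, 0) = 3
Height = 3


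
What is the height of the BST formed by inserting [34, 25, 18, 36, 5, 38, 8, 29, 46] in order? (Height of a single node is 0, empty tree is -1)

Insertion order: [34, 25, 18, 36, 5, 38, 8, 29, 46]
Tree (level-order array): [34, 25, 36, 18, 29, None, 38, 5, None, None, None, None, 46, None, 8]
Compute height bottom-up (empty subtree = -1):
  height(8) = 1 + max(-1, -1) = 0
  height(5) = 1 + max(-1, 0) = 1
  height(18) = 1 + max(1, -1) = 2
  height(29) = 1 + max(-1, -1) = 0
  height(25) = 1 + max(2, 0) = 3
  height(46) = 1 + max(-1, -1) = 0
  height(38) = 1 + max(-1, 0) = 1
  height(36) = 1 + max(-1, 1) = 2
  height(34) = 1 + max(3, 2) = 4
Height = 4


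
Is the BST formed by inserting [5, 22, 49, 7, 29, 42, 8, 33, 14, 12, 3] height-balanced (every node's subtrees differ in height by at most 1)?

Tree (level-order array): [5, 3, 22, None, None, 7, 49, None, 8, 29, None, None, 14, None, 42, 12, None, 33]
Definition: a tree is height-balanced if, at every node, |h(left) - h(right)| <= 1 (empty subtree has height -1).
Bottom-up per-node check:
  node 3: h_left=-1, h_right=-1, diff=0 [OK], height=0
  node 12: h_left=-1, h_right=-1, diff=0 [OK], height=0
  node 14: h_left=0, h_right=-1, diff=1 [OK], height=1
  node 8: h_left=-1, h_right=1, diff=2 [FAIL (|-1-1|=2 > 1)], height=2
  node 7: h_left=-1, h_right=2, diff=3 [FAIL (|-1-2|=3 > 1)], height=3
  node 33: h_left=-1, h_right=-1, diff=0 [OK], height=0
  node 42: h_left=0, h_right=-1, diff=1 [OK], height=1
  node 29: h_left=-1, h_right=1, diff=2 [FAIL (|-1-1|=2 > 1)], height=2
  node 49: h_left=2, h_right=-1, diff=3 [FAIL (|2--1|=3 > 1)], height=3
  node 22: h_left=3, h_right=3, diff=0 [OK], height=4
  node 5: h_left=0, h_right=4, diff=4 [FAIL (|0-4|=4 > 1)], height=5
Node 8 violates the condition: |-1 - 1| = 2 > 1.
Result: Not balanced


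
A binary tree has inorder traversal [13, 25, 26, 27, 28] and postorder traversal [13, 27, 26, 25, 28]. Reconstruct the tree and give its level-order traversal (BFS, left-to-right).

Inorder:   [13, 25, 26, 27, 28]
Postorder: [13, 27, 26, 25, 28]
Algorithm: postorder visits root last, so walk postorder right-to-left;
each value is the root of the current inorder slice — split it at that
value, recurse on the right subtree first, then the left.
Recursive splits:
  root=28; inorder splits into left=[13, 25, 26, 27], right=[]
  root=25; inorder splits into left=[13], right=[26, 27]
  root=26; inorder splits into left=[], right=[27]
  root=27; inorder splits into left=[], right=[]
  root=13; inorder splits into left=[], right=[]
Reconstructed level-order: [28, 25, 13, 26, 27]


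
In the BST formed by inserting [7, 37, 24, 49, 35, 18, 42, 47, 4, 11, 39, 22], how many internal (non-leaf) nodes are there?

Tree built from: [7, 37, 24, 49, 35, 18, 42, 47, 4, 11, 39, 22]
Tree (level-order array): [7, 4, 37, None, None, 24, 49, 18, 35, 42, None, 11, 22, None, None, 39, 47]
Rule: An internal node has at least one child.
Per-node child counts:
  node 7: 2 child(ren)
  node 4: 0 child(ren)
  node 37: 2 child(ren)
  node 24: 2 child(ren)
  node 18: 2 child(ren)
  node 11: 0 child(ren)
  node 22: 0 child(ren)
  node 35: 0 child(ren)
  node 49: 1 child(ren)
  node 42: 2 child(ren)
  node 39: 0 child(ren)
  node 47: 0 child(ren)
Matching nodes: [7, 37, 24, 18, 49, 42]
Count of internal (non-leaf) nodes: 6


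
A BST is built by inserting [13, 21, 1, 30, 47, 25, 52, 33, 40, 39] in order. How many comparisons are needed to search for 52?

Search path for 52: 13 -> 21 -> 30 -> 47 -> 52
Found: True
Comparisons: 5


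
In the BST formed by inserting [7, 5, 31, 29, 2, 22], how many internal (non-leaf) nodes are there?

Tree built from: [7, 5, 31, 29, 2, 22]
Tree (level-order array): [7, 5, 31, 2, None, 29, None, None, None, 22]
Rule: An internal node has at least one child.
Per-node child counts:
  node 7: 2 child(ren)
  node 5: 1 child(ren)
  node 2: 0 child(ren)
  node 31: 1 child(ren)
  node 29: 1 child(ren)
  node 22: 0 child(ren)
Matching nodes: [7, 5, 31, 29]
Count of internal (non-leaf) nodes: 4


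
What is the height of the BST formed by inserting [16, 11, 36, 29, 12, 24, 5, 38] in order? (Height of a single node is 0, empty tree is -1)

Insertion order: [16, 11, 36, 29, 12, 24, 5, 38]
Tree (level-order array): [16, 11, 36, 5, 12, 29, 38, None, None, None, None, 24]
Compute height bottom-up (empty subtree = -1):
  height(5) = 1 + max(-1, -1) = 0
  height(12) = 1 + max(-1, -1) = 0
  height(11) = 1 + max(0, 0) = 1
  height(24) = 1 + max(-1, -1) = 0
  height(29) = 1 + max(0, -1) = 1
  height(38) = 1 + max(-1, -1) = 0
  height(36) = 1 + max(1, 0) = 2
  height(16) = 1 + max(1, 2) = 3
Height = 3


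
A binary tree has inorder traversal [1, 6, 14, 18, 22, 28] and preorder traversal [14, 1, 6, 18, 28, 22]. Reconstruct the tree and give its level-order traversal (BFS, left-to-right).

Inorder:  [1, 6, 14, 18, 22, 28]
Preorder: [14, 1, 6, 18, 28, 22]
Algorithm: preorder visits root first, so consume preorder in order;
for each root, split the current inorder slice at that value into
left-subtree inorder and right-subtree inorder, then recurse.
Recursive splits:
  root=14; inorder splits into left=[1, 6], right=[18, 22, 28]
  root=1; inorder splits into left=[], right=[6]
  root=6; inorder splits into left=[], right=[]
  root=18; inorder splits into left=[], right=[22, 28]
  root=28; inorder splits into left=[22], right=[]
  root=22; inorder splits into left=[], right=[]
Reconstructed level-order: [14, 1, 18, 6, 28, 22]


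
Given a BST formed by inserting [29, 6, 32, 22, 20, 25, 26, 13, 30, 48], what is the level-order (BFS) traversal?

Tree insertion order: [29, 6, 32, 22, 20, 25, 26, 13, 30, 48]
Tree (level-order array): [29, 6, 32, None, 22, 30, 48, 20, 25, None, None, None, None, 13, None, None, 26]
BFS from the root, enqueuing left then right child of each popped node:
  queue [29] -> pop 29, enqueue [6, 32], visited so far: [29]
  queue [6, 32] -> pop 6, enqueue [22], visited so far: [29, 6]
  queue [32, 22] -> pop 32, enqueue [30, 48], visited so far: [29, 6, 32]
  queue [22, 30, 48] -> pop 22, enqueue [20, 25], visited so far: [29, 6, 32, 22]
  queue [30, 48, 20, 25] -> pop 30, enqueue [none], visited so far: [29, 6, 32, 22, 30]
  queue [48, 20, 25] -> pop 48, enqueue [none], visited so far: [29, 6, 32, 22, 30, 48]
  queue [20, 25] -> pop 20, enqueue [13], visited so far: [29, 6, 32, 22, 30, 48, 20]
  queue [25, 13] -> pop 25, enqueue [26], visited so far: [29, 6, 32, 22, 30, 48, 20, 25]
  queue [13, 26] -> pop 13, enqueue [none], visited so far: [29, 6, 32, 22, 30, 48, 20, 25, 13]
  queue [26] -> pop 26, enqueue [none], visited so far: [29, 6, 32, 22, 30, 48, 20, 25, 13, 26]
Result: [29, 6, 32, 22, 30, 48, 20, 25, 13, 26]


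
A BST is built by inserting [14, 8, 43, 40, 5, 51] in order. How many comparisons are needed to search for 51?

Search path for 51: 14 -> 43 -> 51
Found: True
Comparisons: 3


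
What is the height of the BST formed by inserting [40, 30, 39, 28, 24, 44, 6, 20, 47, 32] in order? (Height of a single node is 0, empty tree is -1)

Insertion order: [40, 30, 39, 28, 24, 44, 6, 20, 47, 32]
Tree (level-order array): [40, 30, 44, 28, 39, None, 47, 24, None, 32, None, None, None, 6, None, None, None, None, 20]
Compute height bottom-up (empty subtree = -1):
  height(20) = 1 + max(-1, -1) = 0
  height(6) = 1 + max(-1, 0) = 1
  height(24) = 1 + max(1, -1) = 2
  height(28) = 1 + max(2, -1) = 3
  height(32) = 1 + max(-1, -1) = 0
  height(39) = 1 + max(0, -1) = 1
  height(30) = 1 + max(3, 1) = 4
  height(47) = 1 + max(-1, -1) = 0
  height(44) = 1 + max(-1, 0) = 1
  height(40) = 1 + max(4, 1) = 5
Height = 5


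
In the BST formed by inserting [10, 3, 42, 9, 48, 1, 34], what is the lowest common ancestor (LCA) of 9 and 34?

Tree insertion order: [10, 3, 42, 9, 48, 1, 34]
Tree (level-order array): [10, 3, 42, 1, 9, 34, 48]
In a BST, the LCA of p=9, q=34 is the first node v on the
root-to-leaf path with p <= v <= q (go left if both < v, right if both > v).
Walk from root:
  at 10: 9 <= 10 <= 34, this is the LCA
LCA = 10


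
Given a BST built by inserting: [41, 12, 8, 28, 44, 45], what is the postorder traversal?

Tree insertion order: [41, 12, 8, 28, 44, 45]
Tree (level-order array): [41, 12, 44, 8, 28, None, 45]
Postorder traversal: [8, 28, 12, 45, 44, 41]


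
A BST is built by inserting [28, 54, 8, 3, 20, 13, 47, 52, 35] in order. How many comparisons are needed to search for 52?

Search path for 52: 28 -> 54 -> 47 -> 52
Found: True
Comparisons: 4


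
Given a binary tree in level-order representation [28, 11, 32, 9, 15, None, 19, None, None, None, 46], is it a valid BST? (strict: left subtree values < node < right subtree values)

Level-order array: [28, 11, 32, 9, 15, None, 19, None, None, None, 46]
Validate using subtree bounds (lo, hi): at each node, require lo < value < hi,
then recurse left with hi=value and right with lo=value.
Preorder trace (stopping at first violation):
  at node 28 with bounds (-inf, +inf): OK
  at node 11 with bounds (-inf, 28): OK
  at node 9 with bounds (-inf, 11): OK
  at node 15 with bounds (11, 28): OK
  at node 46 with bounds (15, 28): VIOLATION
Node 46 violates its bound: not (15 < 46 < 28).
Result: Not a valid BST


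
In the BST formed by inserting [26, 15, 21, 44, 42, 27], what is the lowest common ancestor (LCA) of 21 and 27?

Tree insertion order: [26, 15, 21, 44, 42, 27]
Tree (level-order array): [26, 15, 44, None, 21, 42, None, None, None, 27]
In a BST, the LCA of p=21, q=27 is the first node v on the
root-to-leaf path with p <= v <= q (go left if both < v, right if both > v).
Walk from root:
  at 26: 21 <= 26 <= 27, this is the LCA
LCA = 26


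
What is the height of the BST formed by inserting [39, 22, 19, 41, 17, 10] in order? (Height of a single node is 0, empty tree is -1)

Insertion order: [39, 22, 19, 41, 17, 10]
Tree (level-order array): [39, 22, 41, 19, None, None, None, 17, None, 10]
Compute height bottom-up (empty subtree = -1):
  height(10) = 1 + max(-1, -1) = 0
  height(17) = 1 + max(0, -1) = 1
  height(19) = 1 + max(1, -1) = 2
  height(22) = 1 + max(2, -1) = 3
  height(41) = 1 + max(-1, -1) = 0
  height(39) = 1 + max(3, 0) = 4
Height = 4


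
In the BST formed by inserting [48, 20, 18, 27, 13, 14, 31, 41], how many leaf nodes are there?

Tree built from: [48, 20, 18, 27, 13, 14, 31, 41]
Tree (level-order array): [48, 20, None, 18, 27, 13, None, None, 31, None, 14, None, 41]
Rule: A leaf has 0 children.
Per-node child counts:
  node 48: 1 child(ren)
  node 20: 2 child(ren)
  node 18: 1 child(ren)
  node 13: 1 child(ren)
  node 14: 0 child(ren)
  node 27: 1 child(ren)
  node 31: 1 child(ren)
  node 41: 0 child(ren)
Matching nodes: [14, 41]
Count of leaf nodes: 2


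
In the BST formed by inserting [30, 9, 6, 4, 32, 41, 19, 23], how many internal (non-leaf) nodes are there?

Tree built from: [30, 9, 6, 4, 32, 41, 19, 23]
Tree (level-order array): [30, 9, 32, 6, 19, None, 41, 4, None, None, 23]
Rule: An internal node has at least one child.
Per-node child counts:
  node 30: 2 child(ren)
  node 9: 2 child(ren)
  node 6: 1 child(ren)
  node 4: 0 child(ren)
  node 19: 1 child(ren)
  node 23: 0 child(ren)
  node 32: 1 child(ren)
  node 41: 0 child(ren)
Matching nodes: [30, 9, 6, 19, 32]
Count of internal (non-leaf) nodes: 5


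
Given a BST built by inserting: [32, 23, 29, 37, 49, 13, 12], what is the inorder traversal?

Tree insertion order: [32, 23, 29, 37, 49, 13, 12]
Tree (level-order array): [32, 23, 37, 13, 29, None, 49, 12]
Inorder traversal: [12, 13, 23, 29, 32, 37, 49]


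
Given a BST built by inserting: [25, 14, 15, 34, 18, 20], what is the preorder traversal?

Tree insertion order: [25, 14, 15, 34, 18, 20]
Tree (level-order array): [25, 14, 34, None, 15, None, None, None, 18, None, 20]
Preorder traversal: [25, 14, 15, 18, 20, 34]


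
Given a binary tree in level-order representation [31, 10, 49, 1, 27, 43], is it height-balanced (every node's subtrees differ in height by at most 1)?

Tree (level-order array): [31, 10, 49, 1, 27, 43]
Definition: a tree is height-balanced if, at every node, |h(left) - h(right)| <= 1 (empty subtree has height -1).
Bottom-up per-node check:
  node 1: h_left=-1, h_right=-1, diff=0 [OK], height=0
  node 27: h_left=-1, h_right=-1, diff=0 [OK], height=0
  node 10: h_left=0, h_right=0, diff=0 [OK], height=1
  node 43: h_left=-1, h_right=-1, diff=0 [OK], height=0
  node 49: h_left=0, h_right=-1, diff=1 [OK], height=1
  node 31: h_left=1, h_right=1, diff=0 [OK], height=2
All nodes satisfy the balance condition.
Result: Balanced


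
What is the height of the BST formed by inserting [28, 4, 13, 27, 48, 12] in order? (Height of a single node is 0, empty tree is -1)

Insertion order: [28, 4, 13, 27, 48, 12]
Tree (level-order array): [28, 4, 48, None, 13, None, None, 12, 27]
Compute height bottom-up (empty subtree = -1):
  height(12) = 1 + max(-1, -1) = 0
  height(27) = 1 + max(-1, -1) = 0
  height(13) = 1 + max(0, 0) = 1
  height(4) = 1 + max(-1, 1) = 2
  height(48) = 1 + max(-1, -1) = 0
  height(28) = 1 + max(2, 0) = 3
Height = 3


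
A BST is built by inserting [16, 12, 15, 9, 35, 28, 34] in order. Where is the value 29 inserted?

Starting tree (level order): [16, 12, 35, 9, 15, 28, None, None, None, None, None, None, 34]
Insertion path: 16 -> 35 -> 28 -> 34
Result: insert 29 as left child of 34
Final tree (level order): [16, 12, 35, 9, 15, 28, None, None, None, None, None, None, 34, 29]


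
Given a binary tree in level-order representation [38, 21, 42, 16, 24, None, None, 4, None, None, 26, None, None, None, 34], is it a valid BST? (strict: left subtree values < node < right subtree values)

Level-order array: [38, 21, 42, 16, 24, None, None, 4, None, None, 26, None, None, None, 34]
Validate using subtree bounds (lo, hi): at each node, require lo < value < hi,
then recurse left with hi=value and right with lo=value.
Preorder trace (stopping at first violation):
  at node 38 with bounds (-inf, +inf): OK
  at node 21 with bounds (-inf, 38): OK
  at node 16 with bounds (-inf, 21): OK
  at node 4 with bounds (-inf, 16): OK
  at node 24 with bounds (21, 38): OK
  at node 26 with bounds (24, 38): OK
  at node 34 with bounds (26, 38): OK
  at node 42 with bounds (38, +inf): OK
No violation found at any node.
Result: Valid BST


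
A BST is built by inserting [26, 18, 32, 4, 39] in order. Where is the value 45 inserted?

Starting tree (level order): [26, 18, 32, 4, None, None, 39]
Insertion path: 26 -> 32 -> 39
Result: insert 45 as right child of 39
Final tree (level order): [26, 18, 32, 4, None, None, 39, None, None, None, 45]


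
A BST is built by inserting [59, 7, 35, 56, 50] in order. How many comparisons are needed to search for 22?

Search path for 22: 59 -> 7 -> 35
Found: False
Comparisons: 3


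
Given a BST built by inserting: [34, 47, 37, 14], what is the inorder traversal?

Tree insertion order: [34, 47, 37, 14]
Tree (level-order array): [34, 14, 47, None, None, 37]
Inorder traversal: [14, 34, 37, 47]


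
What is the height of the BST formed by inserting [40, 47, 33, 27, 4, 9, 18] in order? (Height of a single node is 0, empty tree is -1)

Insertion order: [40, 47, 33, 27, 4, 9, 18]
Tree (level-order array): [40, 33, 47, 27, None, None, None, 4, None, None, 9, None, 18]
Compute height bottom-up (empty subtree = -1):
  height(18) = 1 + max(-1, -1) = 0
  height(9) = 1 + max(-1, 0) = 1
  height(4) = 1 + max(-1, 1) = 2
  height(27) = 1 + max(2, -1) = 3
  height(33) = 1 + max(3, -1) = 4
  height(47) = 1 + max(-1, -1) = 0
  height(40) = 1 + max(4, 0) = 5
Height = 5


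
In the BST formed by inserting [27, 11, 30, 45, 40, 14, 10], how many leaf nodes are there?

Tree built from: [27, 11, 30, 45, 40, 14, 10]
Tree (level-order array): [27, 11, 30, 10, 14, None, 45, None, None, None, None, 40]
Rule: A leaf has 0 children.
Per-node child counts:
  node 27: 2 child(ren)
  node 11: 2 child(ren)
  node 10: 0 child(ren)
  node 14: 0 child(ren)
  node 30: 1 child(ren)
  node 45: 1 child(ren)
  node 40: 0 child(ren)
Matching nodes: [10, 14, 40]
Count of leaf nodes: 3


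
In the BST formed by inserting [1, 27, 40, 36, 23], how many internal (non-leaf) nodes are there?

Tree built from: [1, 27, 40, 36, 23]
Tree (level-order array): [1, None, 27, 23, 40, None, None, 36]
Rule: An internal node has at least one child.
Per-node child counts:
  node 1: 1 child(ren)
  node 27: 2 child(ren)
  node 23: 0 child(ren)
  node 40: 1 child(ren)
  node 36: 0 child(ren)
Matching nodes: [1, 27, 40]
Count of internal (non-leaf) nodes: 3


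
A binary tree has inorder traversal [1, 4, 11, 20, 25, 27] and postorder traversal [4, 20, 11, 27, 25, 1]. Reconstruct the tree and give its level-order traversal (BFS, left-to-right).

Inorder:   [1, 4, 11, 20, 25, 27]
Postorder: [4, 20, 11, 27, 25, 1]
Algorithm: postorder visits root last, so walk postorder right-to-left;
each value is the root of the current inorder slice — split it at that
value, recurse on the right subtree first, then the left.
Recursive splits:
  root=1; inorder splits into left=[], right=[4, 11, 20, 25, 27]
  root=25; inorder splits into left=[4, 11, 20], right=[27]
  root=27; inorder splits into left=[], right=[]
  root=11; inorder splits into left=[4], right=[20]
  root=20; inorder splits into left=[], right=[]
  root=4; inorder splits into left=[], right=[]
Reconstructed level-order: [1, 25, 11, 27, 4, 20]


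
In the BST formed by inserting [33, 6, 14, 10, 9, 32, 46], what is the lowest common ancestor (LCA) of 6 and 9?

Tree insertion order: [33, 6, 14, 10, 9, 32, 46]
Tree (level-order array): [33, 6, 46, None, 14, None, None, 10, 32, 9]
In a BST, the LCA of p=6, q=9 is the first node v on the
root-to-leaf path with p <= v <= q (go left if both < v, right if both > v).
Walk from root:
  at 33: both 6 and 9 < 33, go left
  at 6: 6 <= 6 <= 9, this is the LCA
LCA = 6


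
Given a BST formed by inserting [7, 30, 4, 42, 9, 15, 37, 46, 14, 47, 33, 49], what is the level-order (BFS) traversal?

Tree insertion order: [7, 30, 4, 42, 9, 15, 37, 46, 14, 47, 33, 49]
Tree (level-order array): [7, 4, 30, None, None, 9, 42, None, 15, 37, 46, 14, None, 33, None, None, 47, None, None, None, None, None, 49]
BFS from the root, enqueuing left then right child of each popped node:
  queue [7] -> pop 7, enqueue [4, 30], visited so far: [7]
  queue [4, 30] -> pop 4, enqueue [none], visited so far: [7, 4]
  queue [30] -> pop 30, enqueue [9, 42], visited so far: [7, 4, 30]
  queue [9, 42] -> pop 9, enqueue [15], visited so far: [7, 4, 30, 9]
  queue [42, 15] -> pop 42, enqueue [37, 46], visited so far: [7, 4, 30, 9, 42]
  queue [15, 37, 46] -> pop 15, enqueue [14], visited so far: [7, 4, 30, 9, 42, 15]
  queue [37, 46, 14] -> pop 37, enqueue [33], visited so far: [7, 4, 30, 9, 42, 15, 37]
  queue [46, 14, 33] -> pop 46, enqueue [47], visited so far: [7, 4, 30, 9, 42, 15, 37, 46]
  queue [14, 33, 47] -> pop 14, enqueue [none], visited so far: [7, 4, 30, 9, 42, 15, 37, 46, 14]
  queue [33, 47] -> pop 33, enqueue [none], visited so far: [7, 4, 30, 9, 42, 15, 37, 46, 14, 33]
  queue [47] -> pop 47, enqueue [49], visited so far: [7, 4, 30, 9, 42, 15, 37, 46, 14, 33, 47]
  queue [49] -> pop 49, enqueue [none], visited so far: [7, 4, 30, 9, 42, 15, 37, 46, 14, 33, 47, 49]
Result: [7, 4, 30, 9, 42, 15, 37, 46, 14, 33, 47, 49]


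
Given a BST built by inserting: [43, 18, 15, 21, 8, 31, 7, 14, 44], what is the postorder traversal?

Tree insertion order: [43, 18, 15, 21, 8, 31, 7, 14, 44]
Tree (level-order array): [43, 18, 44, 15, 21, None, None, 8, None, None, 31, 7, 14]
Postorder traversal: [7, 14, 8, 15, 31, 21, 18, 44, 43]


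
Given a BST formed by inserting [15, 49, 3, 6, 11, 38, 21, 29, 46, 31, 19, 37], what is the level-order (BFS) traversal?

Tree insertion order: [15, 49, 3, 6, 11, 38, 21, 29, 46, 31, 19, 37]
Tree (level-order array): [15, 3, 49, None, 6, 38, None, None, 11, 21, 46, None, None, 19, 29, None, None, None, None, None, 31, None, 37]
BFS from the root, enqueuing left then right child of each popped node:
  queue [15] -> pop 15, enqueue [3, 49], visited so far: [15]
  queue [3, 49] -> pop 3, enqueue [6], visited so far: [15, 3]
  queue [49, 6] -> pop 49, enqueue [38], visited so far: [15, 3, 49]
  queue [6, 38] -> pop 6, enqueue [11], visited so far: [15, 3, 49, 6]
  queue [38, 11] -> pop 38, enqueue [21, 46], visited so far: [15, 3, 49, 6, 38]
  queue [11, 21, 46] -> pop 11, enqueue [none], visited so far: [15, 3, 49, 6, 38, 11]
  queue [21, 46] -> pop 21, enqueue [19, 29], visited so far: [15, 3, 49, 6, 38, 11, 21]
  queue [46, 19, 29] -> pop 46, enqueue [none], visited so far: [15, 3, 49, 6, 38, 11, 21, 46]
  queue [19, 29] -> pop 19, enqueue [none], visited so far: [15, 3, 49, 6, 38, 11, 21, 46, 19]
  queue [29] -> pop 29, enqueue [31], visited so far: [15, 3, 49, 6, 38, 11, 21, 46, 19, 29]
  queue [31] -> pop 31, enqueue [37], visited so far: [15, 3, 49, 6, 38, 11, 21, 46, 19, 29, 31]
  queue [37] -> pop 37, enqueue [none], visited so far: [15, 3, 49, 6, 38, 11, 21, 46, 19, 29, 31, 37]
Result: [15, 3, 49, 6, 38, 11, 21, 46, 19, 29, 31, 37]


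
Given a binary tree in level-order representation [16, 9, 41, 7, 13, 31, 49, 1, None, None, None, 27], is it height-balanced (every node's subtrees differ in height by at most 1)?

Tree (level-order array): [16, 9, 41, 7, 13, 31, 49, 1, None, None, None, 27]
Definition: a tree is height-balanced if, at every node, |h(left) - h(right)| <= 1 (empty subtree has height -1).
Bottom-up per-node check:
  node 1: h_left=-1, h_right=-1, diff=0 [OK], height=0
  node 7: h_left=0, h_right=-1, diff=1 [OK], height=1
  node 13: h_left=-1, h_right=-1, diff=0 [OK], height=0
  node 9: h_left=1, h_right=0, diff=1 [OK], height=2
  node 27: h_left=-1, h_right=-1, diff=0 [OK], height=0
  node 31: h_left=0, h_right=-1, diff=1 [OK], height=1
  node 49: h_left=-1, h_right=-1, diff=0 [OK], height=0
  node 41: h_left=1, h_right=0, diff=1 [OK], height=2
  node 16: h_left=2, h_right=2, diff=0 [OK], height=3
All nodes satisfy the balance condition.
Result: Balanced


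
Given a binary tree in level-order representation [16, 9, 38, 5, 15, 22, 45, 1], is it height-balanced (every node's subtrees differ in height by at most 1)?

Tree (level-order array): [16, 9, 38, 5, 15, 22, 45, 1]
Definition: a tree is height-balanced if, at every node, |h(left) - h(right)| <= 1 (empty subtree has height -1).
Bottom-up per-node check:
  node 1: h_left=-1, h_right=-1, diff=0 [OK], height=0
  node 5: h_left=0, h_right=-1, diff=1 [OK], height=1
  node 15: h_left=-1, h_right=-1, diff=0 [OK], height=0
  node 9: h_left=1, h_right=0, diff=1 [OK], height=2
  node 22: h_left=-1, h_right=-1, diff=0 [OK], height=0
  node 45: h_left=-1, h_right=-1, diff=0 [OK], height=0
  node 38: h_left=0, h_right=0, diff=0 [OK], height=1
  node 16: h_left=2, h_right=1, diff=1 [OK], height=3
All nodes satisfy the balance condition.
Result: Balanced


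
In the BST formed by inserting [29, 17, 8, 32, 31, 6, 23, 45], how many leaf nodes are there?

Tree built from: [29, 17, 8, 32, 31, 6, 23, 45]
Tree (level-order array): [29, 17, 32, 8, 23, 31, 45, 6]
Rule: A leaf has 0 children.
Per-node child counts:
  node 29: 2 child(ren)
  node 17: 2 child(ren)
  node 8: 1 child(ren)
  node 6: 0 child(ren)
  node 23: 0 child(ren)
  node 32: 2 child(ren)
  node 31: 0 child(ren)
  node 45: 0 child(ren)
Matching nodes: [6, 23, 31, 45]
Count of leaf nodes: 4


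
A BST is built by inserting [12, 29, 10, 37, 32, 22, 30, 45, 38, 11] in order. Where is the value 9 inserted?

Starting tree (level order): [12, 10, 29, None, 11, 22, 37, None, None, None, None, 32, 45, 30, None, 38]
Insertion path: 12 -> 10
Result: insert 9 as left child of 10
Final tree (level order): [12, 10, 29, 9, 11, 22, 37, None, None, None, None, None, None, 32, 45, 30, None, 38]


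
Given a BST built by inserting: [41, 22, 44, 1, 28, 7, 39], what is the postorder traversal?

Tree insertion order: [41, 22, 44, 1, 28, 7, 39]
Tree (level-order array): [41, 22, 44, 1, 28, None, None, None, 7, None, 39]
Postorder traversal: [7, 1, 39, 28, 22, 44, 41]


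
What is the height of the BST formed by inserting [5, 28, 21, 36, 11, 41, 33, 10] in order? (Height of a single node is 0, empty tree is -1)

Insertion order: [5, 28, 21, 36, 11, 41, 33, 10]
Tree (level-order array): [5, None, 28, 21, 36, 11, None, 33, 41, 10]
Compute height bottom-up (empty subtree = -1):
  height(10) = 1 + max(-1, -1) = 0
  height(11) = 1 + max(0, -1) = 1
  height(21) = 1 + max(1, -1) = 2
  height(33) = 1 + max(-1, -1) = 0
  height(41) = 1 + max(-1, -1) = 0
  height(36) = 1 + max(0, 0) = 1
  height(28) = 1 + max(2, 1) = 3
  height(5) = 1 + max(-1, 3) = 4
Height = 4


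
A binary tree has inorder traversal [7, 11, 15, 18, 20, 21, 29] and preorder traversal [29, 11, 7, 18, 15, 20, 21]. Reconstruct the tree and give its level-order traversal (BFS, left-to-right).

Inorder:  [7, 11, 15, 18, 20, 21, 29]
Preorder: [29, 11, 7, 18, 15, 20, 21]
Algorithm: preorder visits root first, so consume preorder in order;
for each root, split the current inorder slice at that value into
left-subtree inorder and right-subtree inorder, then recurse.
Recursive splits:
  root=29; inorder splits into left=[7, 11, 15, 18, 20, 21], right=[]
  root=11; inorder splits into left=[7], right=[15, 18, 20, 21]
  root=7; inorder splits into left=[], right=[]
  root=18; inorder splits into left=[15], right=[20, 21]
  root=15; inorder splits into left=[], right=[]
  root=20; inorder splits into left=[], right=[21]
  root=21; inorder splits into left=[], right=[]
Reconstructed level-order: [29, 11, 7, 18, 15, 20, 21]


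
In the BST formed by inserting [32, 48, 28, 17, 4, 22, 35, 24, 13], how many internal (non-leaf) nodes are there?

Tree built from: [32, 48, 28, 17, 4, 22, 35, 24, 13]
Tree (level-order array): [32, 28, 48, 17, None, 35, None, 4, 22, None, None, None, 13, None, 24]
Rule: An internal node has at least one child.
Per-node child counts:
  node 32: 2 child(ren)
  node 28: 1 child(ren)
  node 17: 2 child(ren)
  node 4: 1 child(ren)
  node 13: 0 child(ren)
  node 22: 1 child(ren)
  node 24: 0 child(ren)
  node 48: 1 child(ren)
  node 35: 0 child(ren)
Matching nodes: [32, 28, 17, 4, 22, 48]
Count of internal (non-leaf) nodes: 6


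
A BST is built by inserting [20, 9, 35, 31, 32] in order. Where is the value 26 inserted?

Starting tree (level order): [20, 9, 35, None, None, 31, None, None, 32]
Insertion path: 20 -> 35 -> 31
Result: insert 26 as left child of 31
Final tree (level order): [20, 9, 35, None, None, 31, None, 26, 32]


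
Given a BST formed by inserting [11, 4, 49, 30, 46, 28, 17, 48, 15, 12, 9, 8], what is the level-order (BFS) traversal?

Tree insertion order: [11, 4, 49, 30, 46, 28, 17, 48, 15, 12, 9, 8]
Tree (level-order array): [11, 4, 49, None, 9, 30, None, 8, None, 28, 46, None, None, 17, None, None, 48, 15, None, None, None, 12]
BFS from the root, enqueuing left then right child of each popped node:
  queue [11] -> pop 11, enqueue [4, 49], visited so far: [11]
  queue [4, 49] -> pop 4, enqueue [9], visited so far: [11, 4]
  queue [49, 9] -> pop 49, enqueue [30], visited so far: [11, 4, 49]
  queue [9, 30] -> pop 9, enqueue [8], visited so far: [11, 4, 49, 9]
  queue [30, 8] -> pop 30, enqueue [28, 46], visited so far: [11, 4, 49, 9, 30]
  queue [8, 28, 46] -> pop 8, enqueue [none], visited so far: [11, 4, 49, 9, 30, 8]
  queue [28, 46] -> pop 28, enqueue [17], visited so far: [11, 4, 49, 9, 30, 8, 28]
  queue [46, 17] -> pop 46, enqueue [48], visited so far: [11, 4, 49, 9, 30, 8, 28, 46]
  queue [17, 48] -> pop 17, enqueue [15], visited so far: [11, 4, 49, 9, 30, 8, 28, 46, 17]
  queue [48, 15] -> pop 48, enqueue [none], visited so far: [11, 4, 49, 9, 30, 8, 28, 46, 17, 48]
  queue [15] -> pop 15, enqueue [12], visited so far: [11, 4, 49, 9, 30, 8, 28, 46, 17, 48, 15]
  queue [12] -> pop 12, enqueue [none], visited so far: [11, 4, 49, 9, 30, 8, 28, 46, 17, 48, 15, 12]
Result: [11, 4, 49, 9, 30, 8, 28, 46, 17, 48, 15, 12]
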